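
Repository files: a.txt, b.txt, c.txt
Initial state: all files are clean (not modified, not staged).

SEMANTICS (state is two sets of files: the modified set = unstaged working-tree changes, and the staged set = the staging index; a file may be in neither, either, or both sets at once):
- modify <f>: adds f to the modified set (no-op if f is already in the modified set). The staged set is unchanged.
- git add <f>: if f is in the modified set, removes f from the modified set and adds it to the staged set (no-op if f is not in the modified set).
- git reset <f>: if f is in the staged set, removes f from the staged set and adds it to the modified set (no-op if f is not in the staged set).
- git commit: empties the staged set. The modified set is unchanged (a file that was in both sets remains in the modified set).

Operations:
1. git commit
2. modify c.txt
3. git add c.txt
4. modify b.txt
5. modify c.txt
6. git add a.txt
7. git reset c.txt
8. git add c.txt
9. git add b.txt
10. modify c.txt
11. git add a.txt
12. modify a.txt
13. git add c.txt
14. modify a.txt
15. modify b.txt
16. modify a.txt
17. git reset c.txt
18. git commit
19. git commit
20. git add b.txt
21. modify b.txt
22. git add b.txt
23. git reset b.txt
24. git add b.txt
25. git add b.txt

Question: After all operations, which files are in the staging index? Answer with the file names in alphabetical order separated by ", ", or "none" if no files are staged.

Answer: b.txt

Derivation:
After op 1 (git commit): modified={none} staged={none}
After op 2 (modify c.txt): modified={c.txt} staged={none}
After op 3 (git add c.txt): modified={none} staged={c.txt}
After op 4 (modify b.txt): modified={b.txt} staged={c.txt}
After op 5 (modify c.txt): modified={b.txt, c.txt} staged={c.txt}
After op 6 (git add a.txt): modified={b.txt, c.txt} staged={c.txt}
After op 7 (git reset c.txt): modified={b.txt, c.txt} staged={none}
After op 8 (git add c.txt): modified={b.txt} staged={c.txt}
After op 9 (git add b.txt): modified={none} staged={b.txt, c.txt}
After op 10 (modify c.txt): modified={c.txt} staged={b.txt, c.txt}
After op 11 (git add a.txt): modified={c.txt} staged={b.txt, c.txt}
After op 12 (modify a.txt): modified={a.txt, c.txt} staged={b.txt, c.txt}
After op 13 (git add c.txt): modified={a.txt} staged={b.txt, c.txt}
After op 14 (modify a.txt): modified={a.txt} staged={b.txt, c.txt}
After op 15 (modify b.txt): modified={a.txt, b.txt} staged={b.txt, c.txt}
After op 16 (modify a.txt): modified={a.txt, b.txt} staged={b.txt, c.txt}
After op 17 (git reset c.txt): modified={a.txt, b.txt, c.txt} staged={b.txt}
After op 18 (git commit): modified={a.txt, b.txt, c.txt} staged={none}
After op 19 (git commit): modified={a.txt, b.txt, c.txt} staged={none}
After op 20 (git add b.txt): modified={a.txt, c.txt} staged={b.txt}
After op 21 (modify b.txt): modified={a.txt, b.txt, c.txt} staged={b.txt}
After op 22 (git add b.txt): modified={a.txt, c.txt} staged={b.txt}
After op 23 (git reset b.txt): modified={a.txt, b.txt, c.txt} staged={none}
After op 24 (git add b.txt): modified={a.txt, c.txt} staged={b.txt}
After op 25 (git add b.txt): modified={a.txt, c.txt} staged={b.txt}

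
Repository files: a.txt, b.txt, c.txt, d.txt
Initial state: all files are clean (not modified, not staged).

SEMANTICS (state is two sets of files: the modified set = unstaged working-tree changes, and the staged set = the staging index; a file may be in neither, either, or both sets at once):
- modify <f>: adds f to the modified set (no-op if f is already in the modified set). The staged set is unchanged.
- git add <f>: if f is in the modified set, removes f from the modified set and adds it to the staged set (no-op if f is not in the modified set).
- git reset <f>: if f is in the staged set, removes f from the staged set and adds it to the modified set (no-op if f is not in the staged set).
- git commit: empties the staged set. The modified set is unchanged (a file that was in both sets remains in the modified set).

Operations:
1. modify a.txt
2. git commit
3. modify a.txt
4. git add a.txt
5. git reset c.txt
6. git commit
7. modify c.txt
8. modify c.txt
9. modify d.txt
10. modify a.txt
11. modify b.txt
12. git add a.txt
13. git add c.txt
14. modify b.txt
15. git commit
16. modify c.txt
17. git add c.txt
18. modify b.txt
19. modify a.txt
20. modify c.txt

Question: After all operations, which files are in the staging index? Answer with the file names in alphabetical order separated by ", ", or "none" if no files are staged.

Answer: c.txt

Derivation:
After op 1 (modify a.txt): modified={a.txt} staged={none}
After op 2 (git commit): modified={a.txt} staged={none}
After op 3 (modify a.txt): modified={a.txt} staged={none}
After op 4 (git add a.txt): modified={none} staged={a.txt}
After op 5 (git reset c.txt): modified={none} staged={a.txt}
After op 6 (git commit): modified={none} staged={none}
After op 7 (modify c.txt): modified={c.txt} staged={none}
After op 8 (modify c.txt): modified={c.txt} staged={none}
After op 9 (modify d.txt): modified={c.txt, d.txt} staged={none}
After op 10 (modify a.txt): modified={a.txt, c.txt, d.txt} staged={none}
After op 11 (modify b.txt): modified={a.txt, b.txt, c.txt, d.txt} staged={none}
After op 12 (git add a.txt): modified={b.txt, c.txt, d.txt} staged={a.txt}
After op 13 (git add c.txt): modified={b.txt, d.txt} staged={a.txt, c.txt}
After op 14 (modify b.txt): modified={b.txt, d.txt} staged={a.txt, c.txt}
After op 15 (git commit): modified={b.txt, d.txt} staged={none}
After op 16 (modify c.txt): modified={b.txt, c.txt, d.txt} staged={none}
After op 17 (git add c.txt): modified={b.txt, d.txt} staged={c.txt}
After op 18 (modify b.txt): modified={b.txt, d.txt} staged={c.txt}
After op 19 (modify a.txt): modified={a.txt, b.txt, d.txt} staged={c.txt}
After op 20 (modify c.txt): modified={a.txt, b.txt, c.txt, d.txt} staged={c.txt}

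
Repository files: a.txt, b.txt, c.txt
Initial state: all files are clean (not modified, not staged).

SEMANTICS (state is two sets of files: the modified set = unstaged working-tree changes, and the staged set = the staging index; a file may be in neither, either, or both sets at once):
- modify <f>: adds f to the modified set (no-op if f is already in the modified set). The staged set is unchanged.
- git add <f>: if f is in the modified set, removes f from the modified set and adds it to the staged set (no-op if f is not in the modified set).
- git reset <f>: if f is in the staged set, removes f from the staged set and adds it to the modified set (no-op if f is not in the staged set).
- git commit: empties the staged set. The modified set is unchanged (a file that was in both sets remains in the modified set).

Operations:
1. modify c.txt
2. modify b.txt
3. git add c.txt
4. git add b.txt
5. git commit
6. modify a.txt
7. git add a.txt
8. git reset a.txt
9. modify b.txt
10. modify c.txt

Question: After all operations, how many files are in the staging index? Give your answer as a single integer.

Answer: 0

Derivation:
After op 1 (modify c.txt): modified={c.txt} staged={none}
After op 2 (modify b.txt): modified={b.txt, c.txt} staged={none}
After op 3 (git add c.txt): modified={b.txt} staged={c.txt}
After op 4 (git add b.txt): modified={none} staged={b.txt, c.txt}
After op 5 (git commit): modified={none} staged={none}
After op 6 (modify a.txt): modified={a.txt} staged={none}
After op 7 (git add a.txt): modified={none} staged={a.txt}
After op 8 (git reset a.txt): modified={a.txt} staged={none}
After op 9 (modify b.txt): modified={a.txt, b.txt} staged={none}
After op 10 (modify c.txt): modified={a.txt, b.txt, c.txt} staged={none}
Final staged set: {none} -> count=0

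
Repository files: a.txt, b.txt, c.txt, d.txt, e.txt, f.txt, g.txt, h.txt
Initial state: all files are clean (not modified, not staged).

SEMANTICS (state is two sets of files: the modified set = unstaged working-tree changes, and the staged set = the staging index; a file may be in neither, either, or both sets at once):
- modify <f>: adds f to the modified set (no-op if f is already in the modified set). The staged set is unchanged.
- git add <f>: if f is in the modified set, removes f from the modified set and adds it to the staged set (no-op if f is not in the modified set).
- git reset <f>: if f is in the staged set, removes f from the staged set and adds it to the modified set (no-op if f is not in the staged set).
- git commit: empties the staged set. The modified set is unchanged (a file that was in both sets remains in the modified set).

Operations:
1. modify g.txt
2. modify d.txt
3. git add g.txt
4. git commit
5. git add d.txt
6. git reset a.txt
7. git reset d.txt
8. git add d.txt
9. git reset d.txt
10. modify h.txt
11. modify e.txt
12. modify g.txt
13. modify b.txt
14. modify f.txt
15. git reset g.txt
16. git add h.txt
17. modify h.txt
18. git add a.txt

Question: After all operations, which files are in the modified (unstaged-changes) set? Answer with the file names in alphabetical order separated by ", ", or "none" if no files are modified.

After op 1 (modify g.txt): modified={g.txt} staged={none}
After op 2 (modify d.txt): modified={d.txt, g.txt} staged={none}
After op 3 (git add g.txt): modified={d.txt} staged={g.txt}
After op 4 (git commit): modified={d.txt} staged={none}
After op 5 (git add d.txt): modified={none} staged={d.txt}
After op 6 (git reset a.txt): modified={none} staged={d.txt}
After op 7 (git reset d.txt): modified={d.txt} staged={none}
After op 8 (git add d.txt): modified={none} staged={d.txt}
After op 9 (git reset d.txt): modified={d.txt} staged={none}
After op 10 (modify h.txt): modified={d.txt, h.txt} staged={none}
After op 11 (modify e.txt): modified={d.txt, e.txt, h.txt} staged={none}
After op 12 (modify g.txt): modified={d.txt, e.txt, g.txt, h.txt} staged={none}
After op 13 (modify b.txt): modified={b.txt, d.txt, e.txt, g.txt, h.txt} staged={none}
After op 14 (modify f.txt): modified={b.txt, d.txt, e.txt, f.txt, g.txt, h.txt} staged={none}
After op 15 (git reset g.txt): modified={b.txt, d.txt, e.txt, f.txt, g.txt, h.txt} staged={none}
After op 16 (git add h.txt): modified={b.txt, d.txt, e.txt, f.txt, g.txt} staged={h.txt}
After op 17 (modify h.txt): modified={b.txt, d.txt, e.txt, f.txt, g.txt, h.txt} staged={h.txt}
After op 18 (git add a.txt): modified={b.txt, d.txt, e.txt, f.txt, g.txt, h.txt} staged={h.txt}

Answer: b.txt, d.txt, e.txt, f.txt, g.txt, h.txt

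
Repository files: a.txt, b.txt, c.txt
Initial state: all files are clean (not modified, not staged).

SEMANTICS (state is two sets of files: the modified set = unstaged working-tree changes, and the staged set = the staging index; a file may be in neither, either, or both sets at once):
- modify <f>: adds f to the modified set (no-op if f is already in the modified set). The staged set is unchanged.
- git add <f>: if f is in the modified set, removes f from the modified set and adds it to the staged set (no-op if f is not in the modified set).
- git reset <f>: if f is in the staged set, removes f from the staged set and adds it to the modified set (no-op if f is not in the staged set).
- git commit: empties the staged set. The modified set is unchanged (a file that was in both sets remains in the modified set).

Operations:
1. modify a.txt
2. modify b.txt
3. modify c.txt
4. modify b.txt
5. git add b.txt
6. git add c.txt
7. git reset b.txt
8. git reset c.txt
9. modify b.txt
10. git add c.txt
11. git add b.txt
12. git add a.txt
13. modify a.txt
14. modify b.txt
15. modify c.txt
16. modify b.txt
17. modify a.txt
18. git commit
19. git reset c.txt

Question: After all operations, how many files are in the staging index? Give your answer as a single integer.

After op 1 (modify a.txt): modified={a.txt} staged={none}
After op 2 (modify b.txt): modified={a.txt, b.txt} staged={none}
After op 3 (modify c.txt): modified={a.txt, b.txt, c.txt} staged={none}
After op 4 (modify b.txt): modified={a.txt, b.txt, c.txt} staged={none}
After op 5 (git add b.txt): modified={a.txt, c.txt} staged={b.txt}
After op 6 (git add c.txt): modified={a.txt} staged={b.txt, c.txt}
After op 7 (git reset b.txt): modified={a.txt, b.txt} staged={c.txt}
After op 8 (git reset c.txt): modified={a.txt, b.txt, c.txt} staged={none}
After op 9 (modify b.txt): modified={a.txt, b.txt, c.txt} staged={none}
After op 10 (git add c.txt): modified={a.txt, b.txt} staged={c.txt}
After op 11 (git add b.txt): modified={a.txt} staged={b.txt, c.txt}
After op 12 (git add a.txt): modified={none} staged={a.txt, b.txt, c.txt}
After op 13 (modify a.txt): modified={a.txt} staged={a.txt, b.txt, c.txt}
After op 14 (modify b.txt): modified={a.txt, b.txt} staged={a.txt, b.txt, c.txt}
After op 15 (modify c.txt): modified={a.txt, b.txt, c.txt} staged={a.txt, b.txt, c.txt}
After op 16 (modify b.txt): modified={a.txt, b.txt, c.txt} staged={a.txt, b.txt, c.txt}
After op 17 (modify a.txt): modified={a.txt, b.txt, c.txt} staged={a.txt, b.txt, c.txt}
After op 18 (git commit): modified={a.txt, b.txt, c.txt} staged={none}
After op 19 (git reset c.txt): modified={a.txt, b.txt, c.txt} staged={none}
Final staged set: {none} -> count=0

Answer: 0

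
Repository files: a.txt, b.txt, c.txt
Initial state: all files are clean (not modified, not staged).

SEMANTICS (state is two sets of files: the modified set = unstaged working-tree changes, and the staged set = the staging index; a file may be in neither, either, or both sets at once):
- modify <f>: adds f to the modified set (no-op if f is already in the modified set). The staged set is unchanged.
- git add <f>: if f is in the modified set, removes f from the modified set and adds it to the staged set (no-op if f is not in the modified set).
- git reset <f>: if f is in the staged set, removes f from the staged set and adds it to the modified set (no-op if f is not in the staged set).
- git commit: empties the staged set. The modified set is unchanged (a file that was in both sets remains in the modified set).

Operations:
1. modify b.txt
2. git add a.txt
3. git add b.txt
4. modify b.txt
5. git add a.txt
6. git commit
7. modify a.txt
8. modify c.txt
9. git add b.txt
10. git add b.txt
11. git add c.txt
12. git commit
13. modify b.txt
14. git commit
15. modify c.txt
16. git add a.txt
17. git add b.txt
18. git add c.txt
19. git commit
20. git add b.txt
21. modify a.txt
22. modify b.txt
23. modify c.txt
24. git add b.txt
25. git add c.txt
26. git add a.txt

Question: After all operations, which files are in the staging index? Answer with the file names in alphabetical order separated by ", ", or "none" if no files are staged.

After op 1 (modify b.txt): modified={b.txt} staged={none}
After op 2 (git add a.txt): modified={b.txt} staged={none}
After op 3 (git add b.txt): modified={none} staged={b.txt}
After op 4 (modify b.txt): modified={b.txt} staged={b.txt}
After op 5 (git add a.txt): modified={b.txt} staged={b.txt}
After op 6 (git commit): modified={b.txt} staged={none}
After op 7 (modify a.txt): modified={a.txt, b.txt} staged={none}
After op 8 (modify c.txt): modified={a.txt, b.txt, c.txt} staged={none}
After op 9 (git add b.txt): modified={a.txt, c.txt} staged={b.txt}
After op 10 (git add b.txt): modified={a.txt, c.txt} staged={b.txt}
After op 11 (git add c.txt): modified={a.txt} staged={b.txt, c.txt}
After op 12 (git commit): modified={a.txt} staged={none}
After op 13 (modify b.txt): modified={a.txt, b.txt} staged={none}
After op 14 (git commit): modified={a.txt, b.txt} staged={none}
After op 15 (modify c.txt): modified={a.txt, b.txt, c.txt} staged={none}
After op 16 (git add a.txt): modified={b.txt, c.txt} staged={a.txt}
After op 17 (git add b.txt): modified={c.txt} staged={a.txt, b.txt}
After op 18 (git add c.txt): modified={none} staged={a.txt, b.txt, c.txt}
After op 19 (git commit): modified={none} staged={none}
After op 20 (git add b.txt): modified={none} staged={none}
After op 21 (modify a.txt): modified={a.txt} staged={none}
After op 22 (modify b.txt): modified={a.txt, b.txt} staged={none}
After op 23 (modify c.txt): modified={a.txt, b.txt, c.txt} staged={none}
After op 24 (git add b.txt): modified={a.txt, c.txt} staged={b.txt}
After op 25 (git add c.txt): modified={a.txt} staged={b.txt, c.txt}
After op 26 (git add a.txt): modified={none} staged={a.txt, b.txt, c.txt}

Answer: a.txt, b.txt, c.txt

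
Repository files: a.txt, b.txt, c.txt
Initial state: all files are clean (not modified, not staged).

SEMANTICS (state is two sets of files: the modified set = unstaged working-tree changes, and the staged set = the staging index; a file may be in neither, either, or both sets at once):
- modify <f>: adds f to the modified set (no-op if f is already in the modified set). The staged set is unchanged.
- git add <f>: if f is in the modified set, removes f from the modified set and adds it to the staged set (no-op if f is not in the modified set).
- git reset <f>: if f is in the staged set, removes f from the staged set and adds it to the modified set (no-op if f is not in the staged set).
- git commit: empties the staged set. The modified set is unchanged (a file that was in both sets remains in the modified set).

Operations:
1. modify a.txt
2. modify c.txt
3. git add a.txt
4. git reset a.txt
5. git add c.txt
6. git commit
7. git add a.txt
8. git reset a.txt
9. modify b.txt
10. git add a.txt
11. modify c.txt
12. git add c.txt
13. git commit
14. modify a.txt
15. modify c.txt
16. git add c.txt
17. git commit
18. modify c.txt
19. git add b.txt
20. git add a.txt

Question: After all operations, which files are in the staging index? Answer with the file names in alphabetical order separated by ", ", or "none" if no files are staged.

After op 1 (modify a.txt): modified={a.txt} staged={none}
After op 2 (modify c.txt): modified={a.txt, c.txt} staged={none}
After op 3 (git add a.txt): modified={c.txt} staged={a.txt}
After op 4 (git reset a.txt): modified={a.txt, c.txt} staged={none}
After op 5 (git add c.txt): modified={a.txt} staged={c.txt}
After op 6 (git commit): modified={a.txt} staged={none}
After op 7 (git add a.txt): modified={none} staged={a.txt}
After op 8 (git reset a.txt): modified={a.txt} staged={none}
After op 9 (modify b.txt): modified={a.txt, b.txt} staged={none}
After op 10 (git add a.txt): modified={b.txt} staged={a.txt}
After op 11 (modify c.txt): modified={b.txt, c.txt} staged={a.txt}
After op 12 (git add c.txt): modified={b.txt} staged={a.txt, c.txt}
After op 13 (git commit): modified={b.txt} staged={none}
After op 14 (modify a.txt): modified={a.txt, b.txt} staged={none}
After op 15 (modify c.txt): modified={a.txt, b.txt, c.txt} staged={none}
After op 16 (git add c.txt): modified={a.txt, b.txt} staged={c.txt}
After op 17 (git commit): modified={a.txt, b.txt} staged={none}
After op 18 (modify c.txt): modified={a.txt, b.txt, c.txt} staged={none}
After op 19 (git add b.txt): modified={a.txt, c.txt} staged={b.txt}
After op 20 (git add a.txt): modified={c.txt} staged={a.txt, b.txt}

Answer: a.txt, b.txt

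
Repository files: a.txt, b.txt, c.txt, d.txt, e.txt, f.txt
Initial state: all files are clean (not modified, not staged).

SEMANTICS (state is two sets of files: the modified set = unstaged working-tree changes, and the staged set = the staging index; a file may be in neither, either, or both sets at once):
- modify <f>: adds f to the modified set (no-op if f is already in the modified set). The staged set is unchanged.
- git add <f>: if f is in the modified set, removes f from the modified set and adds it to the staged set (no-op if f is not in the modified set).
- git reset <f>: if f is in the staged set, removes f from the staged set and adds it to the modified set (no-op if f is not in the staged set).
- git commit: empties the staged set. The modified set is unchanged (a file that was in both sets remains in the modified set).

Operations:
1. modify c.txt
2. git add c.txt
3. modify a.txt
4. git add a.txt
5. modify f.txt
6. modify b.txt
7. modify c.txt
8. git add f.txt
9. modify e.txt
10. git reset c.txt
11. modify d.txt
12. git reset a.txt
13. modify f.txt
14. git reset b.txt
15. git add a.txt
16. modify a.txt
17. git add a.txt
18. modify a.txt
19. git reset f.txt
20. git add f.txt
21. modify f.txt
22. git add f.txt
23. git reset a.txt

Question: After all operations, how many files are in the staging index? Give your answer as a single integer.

Answer: 1

Derivation:
After op 1 (modify c.txt): modified={c.txt} staged={none}
After op 2 (git add c.txt): modified={none} staged={c.txt}
After op 3 (modify a.txt): modified={a.txt} staged={c.txt}
After op 4 (git add a.txt): modified={none} staged={a.txt, c.txt}
After op 5 (modify f.txt): modified={f.txt} staged={a.txt, c.txt}
After op 6 (modify b.txt): modified={b.txt, f.txt} staged={a.txt, c.txt}
After op 7 (modify c.txt): modified={b.txt, c.txt, f.txt} staged={a.txt, c.txt}
After op 8 (git add f.txt): modified={b.txt, c.txt} staged={a.txt, c.txt, f.txt}
After op 9 (modify e.txt): modified={b.txt, c.txt, e.txt} staged={a.txt, c.txt, f.txt}
After op 10 (git reset c.txt): modified={b.txt, c.txt, e.txt} staged={a.txt, f.txt}
After op 11 (modify d.txt): modified={b.txt, c.txt, d.txt, e.txt} staged={a.txt, f.txt}
After op 12 (git reset a.txt): modified={a.txt, b.txt, c.txt, d.txt, e.txt} staged={f.txt}
After op 13 (modify f.txt): modified={a.txt, b.txt, c.txt, d.txt, e.txt, f.txt} staged={f.txt}
After op 14 (git reset b.txt): modified={a.txt, b.txt, c.txt, d.txt, e.txt, f.txt} staged={f.txt}
After op 15 (git add a.txt): modified={b.txt, c.txt, d.txt, e.txt, f.txt} staged={a.txt, f.txt}
After op 16 (modify a.txt): modified={a.txt, b.txt, c.txt, d.txt, e.txt, f.txt} staged={a.txt, f.txt}
After op 17 (git add a.txt): modified={b.txt, c.txt, d.txt, e.txt, f.txt} staged={a.txt, f.txt}
After op 18 (modify a.txt): modified={a.txt, b.txt, c.txt, d.txt, e.txt, f.txt} staged={a.txt, f.txt}
After op 19 (git reset f.txt): modified={a.txt, b.txt, c.txt, d.txt, e.txt, f.txt} staged={a.txt}
After op 20 (git add f.txt): modified={a.txt, b.txt, c.txt, d.txt, e.txt} staged={a.txt, f.txt}
After op 21 (modify f.txt): modified={a.txt, b.txt, c.txt, d.txt, e.txt, f.txt} staged={a.txt, f.txt}
After op 22 (git add f.txt): modified={a.txt, b.txt, c.txt, d.txt, e.txt} staged={a.txt, f.txt}
After op 23 (git reset a.txt): modified={a.txt, b.txt, c.txt, d.txt, e.txt} staged={f.txt}
Final staged set: {f.txt} -> count=1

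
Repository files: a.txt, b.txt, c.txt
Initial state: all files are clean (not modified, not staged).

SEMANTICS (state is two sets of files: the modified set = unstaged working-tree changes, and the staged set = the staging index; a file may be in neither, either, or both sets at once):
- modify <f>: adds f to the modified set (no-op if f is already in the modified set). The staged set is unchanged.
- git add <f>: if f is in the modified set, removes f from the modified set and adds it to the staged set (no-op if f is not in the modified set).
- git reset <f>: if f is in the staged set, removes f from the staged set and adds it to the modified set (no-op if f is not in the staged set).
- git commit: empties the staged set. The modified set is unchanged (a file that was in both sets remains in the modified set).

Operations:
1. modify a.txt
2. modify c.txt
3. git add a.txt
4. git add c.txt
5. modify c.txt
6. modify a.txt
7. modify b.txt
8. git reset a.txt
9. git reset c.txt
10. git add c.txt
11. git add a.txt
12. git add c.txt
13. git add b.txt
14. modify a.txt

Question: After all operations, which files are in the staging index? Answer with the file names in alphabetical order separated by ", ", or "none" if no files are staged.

After op 1 (modify a.txt): modified={a.txt} staged={none}
After op 2 (modify c.txt): modified={a.txt, c.txt} staged={none}
After op 3 (git add a.txt): modified={c.txt} staged={a.txt}
After op 4 (git add c.txt): modified={none} staged={a.txt, c.txt}
After op 5 (modify c.txt): modified={c.txt} staged={a.txt, c.txt}
After op 6 (modify a.txt): modified={a.txt, c.txt} staged={a.txt, c.txt}
After op 7 (modify b.txt): modified={a.txt, b.txt, c.txt} staged={a.txt, c.txt}
After op 8 (git reset a.txt): modified={a.txt, b.txt, c.txt} staged={c.txt}
After op 9 (git reset c.txt): modified={a.txt, b.txt, c.txt} staged={none}
After op 10 (git add c.txt): modified={a.txt, b.txt} staged={c.txt}
After op 11 (git add a.txt): modified={b.txt} staged={a.txt, c.txt}
After op 12 (git add c.txt): modified={b.txt} staged={a.txt, c.txt}
After op 13 (git add b.txt): modified={none} staged={a.txt, b.txt, c.txt}
After op 14 (modify a.txt): modified={a.txt} staged={a.txt, b.txt, c.txt}

Answer: a.txt, b.txt, c.txt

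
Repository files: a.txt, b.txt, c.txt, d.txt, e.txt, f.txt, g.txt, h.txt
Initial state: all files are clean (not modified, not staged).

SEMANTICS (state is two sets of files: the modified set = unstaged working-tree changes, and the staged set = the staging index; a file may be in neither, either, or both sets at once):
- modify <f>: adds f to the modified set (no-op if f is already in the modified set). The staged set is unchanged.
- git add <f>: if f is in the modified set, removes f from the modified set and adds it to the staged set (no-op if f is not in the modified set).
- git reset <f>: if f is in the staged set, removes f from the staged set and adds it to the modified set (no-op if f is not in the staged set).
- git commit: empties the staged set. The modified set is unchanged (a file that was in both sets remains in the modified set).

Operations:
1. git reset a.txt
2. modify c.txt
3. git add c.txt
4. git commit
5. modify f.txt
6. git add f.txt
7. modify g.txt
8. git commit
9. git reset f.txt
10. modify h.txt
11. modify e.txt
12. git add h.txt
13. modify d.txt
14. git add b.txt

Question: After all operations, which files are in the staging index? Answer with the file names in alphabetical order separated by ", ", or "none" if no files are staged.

After op 1 (git reset a.txt): modified={none} staged={none}
After op 2 (modify c.txt): modified={c.txt} staged={none}
After op 3 (git add c.txt): modified={none} staged={c.txt}
After op 4 (git commit): modified={none} staged={none}
After op 5 (modify f.txt): modified={f.txt} staged={none}
After op 6 (git add f.txt): modified={none} staged={f.txt}
After op 7 (modify g.txt): modified={g.txt} staged={f.txt}
After op 8 (git commit): modified={g.txt} staged={none}
After op 9 (git reset f.txt): modified={g.txt} staged={none}
After op 10 (modify h.txt): modified={g.txt, h.txt} staged={none}
After op 11 (modify e.txt): modified={e.txt, g.txt, h.txt} staged={none}
After op 12 (git add h.txt): modified={e.txt, g.txt} staged={h.txt}
After op 13 (modify d.txt): modified={d.txt, e.txt, g.txt} staged={h.txt}
After op 14 (git add b.txt): modified={d.txt, e.txt, g.txt} staged={h.txt}

Answer: h.txt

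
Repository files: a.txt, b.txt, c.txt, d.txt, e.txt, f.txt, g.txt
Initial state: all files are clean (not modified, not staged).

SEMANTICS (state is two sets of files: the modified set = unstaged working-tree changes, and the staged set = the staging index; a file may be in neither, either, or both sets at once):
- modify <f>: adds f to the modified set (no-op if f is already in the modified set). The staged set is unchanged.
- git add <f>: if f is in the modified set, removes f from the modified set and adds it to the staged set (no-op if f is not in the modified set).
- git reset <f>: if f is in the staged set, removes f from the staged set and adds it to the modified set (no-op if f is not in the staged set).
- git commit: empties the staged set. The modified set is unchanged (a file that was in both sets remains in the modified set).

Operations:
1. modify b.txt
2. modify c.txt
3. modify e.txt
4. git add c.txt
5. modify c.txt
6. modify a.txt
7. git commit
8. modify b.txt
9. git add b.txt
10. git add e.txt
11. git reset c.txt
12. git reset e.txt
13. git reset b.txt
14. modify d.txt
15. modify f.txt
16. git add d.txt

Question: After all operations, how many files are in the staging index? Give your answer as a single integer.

Answer: 1

Derivation:
After op 1 (modify b.txt): modified={b.txt} staged={none}
After op 2 (modify c.txt): modified={b.txt, c.txt} staged={none}
After op 3 (modify e.txt): modified={b.txt, c.txt, e.txt} staged={none}
After op 4 (git add c.txt): modified={b.txt, e.txt} staged={c.txt}
After op 5 (modify c.txt): modified={b.txt, c.txt, e.txt} staged={c.txt}
After op 6 (modify a.txt): modified={a.txt, b.txt, c.txt, e.txt} staged={c.txt}
After op 7 (git commit): modified={a.txt, b.txt, c.txt, e.txt} staged={none}
After op 8 (modify b.txt): modified={a.txt, b.txt, c.txt, e.txt} staged={none}
After op 9 (git add b.txt): modified={a.txt, c.txt, e.txt} staged={b.txt}
After op 10 (git add e.txt): modified={a.txt, c.txt} staged={b.txt, e.txt}
After op 11 (git reset c.txt): modified={a.txt, c.txt} staged={b.txt, e.txt}
After op 12 (git reset e.txt): modified={a.txt, c.txt, e.txt} staged={b.txt}
After op 13 (git reset b.txt): modified={a.txt, b.txt, c.txt, e.txt} staged={none}
After op 14 (modify d.txt): modified={a.txt, b.txt, c.txt, d.txt, e.txt} staged={none}
After op 15 (modify f.txt): modified={a.txt, b.txt, c.txt, d.txt, e.txt, f.txt} staged={none}
After op 16 (git add d.txt): modified={a.txt, b.txt, c.txt, e.txt, f.txt} staged={d.txt}
Final staged set: {d.txt} -> count=1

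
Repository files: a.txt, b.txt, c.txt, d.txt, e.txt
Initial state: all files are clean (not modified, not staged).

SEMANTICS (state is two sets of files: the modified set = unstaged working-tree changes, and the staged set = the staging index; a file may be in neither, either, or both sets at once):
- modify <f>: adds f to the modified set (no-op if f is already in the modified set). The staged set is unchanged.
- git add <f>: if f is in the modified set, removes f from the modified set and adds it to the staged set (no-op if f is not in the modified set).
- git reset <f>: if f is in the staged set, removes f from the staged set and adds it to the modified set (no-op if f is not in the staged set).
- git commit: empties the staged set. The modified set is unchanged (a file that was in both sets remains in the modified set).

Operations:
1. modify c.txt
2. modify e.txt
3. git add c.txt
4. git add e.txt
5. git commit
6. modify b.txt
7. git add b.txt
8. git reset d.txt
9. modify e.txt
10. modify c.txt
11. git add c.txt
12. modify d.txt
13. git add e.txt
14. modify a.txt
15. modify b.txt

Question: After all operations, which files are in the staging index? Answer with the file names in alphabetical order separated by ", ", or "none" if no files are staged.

After op 1 (modify c.txt): modified={c.txt} staged={none}
After op 2 (modify e.txt): modified={c.txt, e.txt} staged={none}
After op 3 (git add c.txt): modified={e.txt} staged={c.txt}
After op 4 (git add e.txt): modified={none} staged={c.txt, e.txt}
After op 5 (git commit): modified={none} staged={none}
After op 6 (modify b.txt): modified={b.txt} staged={none}
After op 7 (git add b.txt): modified={none} staged={b.txt}
After op 8 (git reset d.txt): modified={none} staged={b.txt}
After op 9 (modify e.txt): modified={e.txt} staged={b.txt}
After op 10 (modify c.txt): modified={c.txt, e.txt} staged={b.txt}
After op 11 (git add c.txt): modified={e.txt} staged={b.txt, c.txt}
After op 12 (modify d.txt): modified={d.txt, e.txt} staged={b.txt, c.txt}
After op 13 (git add e.txt): modified={d.txt} staged={b.txt, c.txt, e.txt}
After op 14 (modify a.txt): modified={a.txt, d.txt} staged={b.txt, c.txt, e.txt}
After op 15 (modify b.txt): modified={a.txt, b.txt, d.txt} staged={b.txt, c.txt, e.txt}

Answer: b.txt, c.txt, e.txt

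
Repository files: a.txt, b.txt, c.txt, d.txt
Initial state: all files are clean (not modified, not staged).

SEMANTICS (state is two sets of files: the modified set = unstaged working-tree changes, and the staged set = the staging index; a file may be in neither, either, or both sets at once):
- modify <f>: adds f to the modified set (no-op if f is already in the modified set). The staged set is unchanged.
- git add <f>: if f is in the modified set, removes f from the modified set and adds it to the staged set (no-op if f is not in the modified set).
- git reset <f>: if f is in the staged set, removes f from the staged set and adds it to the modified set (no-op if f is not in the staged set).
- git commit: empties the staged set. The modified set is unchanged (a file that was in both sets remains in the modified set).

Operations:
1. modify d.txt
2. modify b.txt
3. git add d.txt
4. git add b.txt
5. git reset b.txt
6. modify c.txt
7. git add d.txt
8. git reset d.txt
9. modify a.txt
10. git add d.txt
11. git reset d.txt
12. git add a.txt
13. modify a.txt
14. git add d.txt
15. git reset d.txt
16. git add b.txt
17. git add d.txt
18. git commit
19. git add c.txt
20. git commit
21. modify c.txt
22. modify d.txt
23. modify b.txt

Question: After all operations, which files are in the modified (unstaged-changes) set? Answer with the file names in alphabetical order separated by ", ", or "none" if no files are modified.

Answer: a.txt, b.txt, c.txt, d.txt

Derivation:
After op 1 (modify d.txt): modified={d.txt} staged={none}
After op 2 (modify b.txt): modified={b.txt, d.txt} staged={none}
After op 3 (git add d.txt): modified={b.txt} staged={d.txt}
After op 4 (git add b.txt): modified={none} staged={b.txt, d.txt}
After op 5 (git reset b.txt): modified={b.txt} staged={d.txt}
After op 6 (modify c.txt): modified={b.txt, c.txt} staged={d.txt}
After op 7 (git add d.txt): modified={b.txt, c.txt} staged={d.txt}
After op 8 (git reset d.txt): modified={b.txt, c.txt, d.txt} staged={none}
After op 9 (modify a.txt): modified={a.txt, b.txt, c.txt, d.txt} staged={none}
After op 10 (git add d.txt): modified={a.txt, b.txt, c.txt} staged={d.txt}
After op 11 (git reset d.txt): modified={a.txt, b.txt, c.txt, d.txt} staged={none}
After op 12 (git add a.txt): modified={b.txt, c.txt, d.txt} staged={a.txt}
After op 13 (modify a.txt): modified={a.txt, b.txt, c.txt, d.txt} staged={a.txt}
After op 14 (git add d.txt): modified={a.txt, b.txt, c.txt} staged={a.txt, d.txt}
After op 15 (git reset d.txt): modified={a.txt, b.txt, c.txt, d.txt} staged={a.txt}
After op 16 (git add b.txt): modified={a.txt, c.txt, d.txt} staged={a.txt, b.txt}
After op 17 (git add d.txt): modified={a.txt, c.txt} staged={a.txt, b.txt, d.txt}
After op 18 (git commit): modified={a.txt, c.txt} staged={none}
After op 19 (git add c.txt): modified={a.txt} staged={c.txt}
After op 20 (git commit): modified={a.txt} staged={none}
After op 21 (modify c.txt): modified={a.txt, c.txt} staged={none}
After op 22 (modify d.txt): modified={a.txt, c.txt, d.txt} staged={none}
After op 23 (modify b.txt): modified={a.txt, b.txt, c.txt, d.txt} staged={none}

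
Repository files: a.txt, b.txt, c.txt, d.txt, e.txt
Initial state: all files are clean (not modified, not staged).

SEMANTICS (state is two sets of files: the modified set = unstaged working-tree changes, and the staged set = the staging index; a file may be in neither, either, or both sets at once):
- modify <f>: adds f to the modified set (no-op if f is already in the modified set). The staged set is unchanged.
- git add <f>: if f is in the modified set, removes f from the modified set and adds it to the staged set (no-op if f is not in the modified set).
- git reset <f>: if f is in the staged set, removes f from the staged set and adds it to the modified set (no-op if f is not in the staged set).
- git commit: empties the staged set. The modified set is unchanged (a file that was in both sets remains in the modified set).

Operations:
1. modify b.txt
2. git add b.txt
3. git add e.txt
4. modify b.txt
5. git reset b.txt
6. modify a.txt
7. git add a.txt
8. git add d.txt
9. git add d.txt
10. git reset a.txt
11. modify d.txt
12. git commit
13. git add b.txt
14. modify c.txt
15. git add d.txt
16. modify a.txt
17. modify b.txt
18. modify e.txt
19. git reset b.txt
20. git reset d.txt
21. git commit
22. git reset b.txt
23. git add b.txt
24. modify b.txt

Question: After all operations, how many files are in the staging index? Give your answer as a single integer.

Answer: 1

Derivation:
After op 1 (modify b.txt): modified={b.txt} staged={none}
After op 2 (git add b.txt): modified={none} staged={b.txt}
After op 3 (git add e.txt): modified={none} staged={b.txt}
After op 4 (modify b.txt): modified={b.txt} staged={b.txt}
After op 5 (git reset b.txt): modified={b.txt} staged={none}
After op 6 (modify a.txt): modified={a.txt, b.txt} staged={none}
After op 7 (git add a.txt): modified={b.txt} staged={a.txt}
After op 8 (git add d.txt): modified={b.txt} staged={a.txt}
After op 9 (git add d.txt): modified={b.txt} staged={a.txt}
After op 10 (git reset a.txt): modified={a.txt, b.txt} staged={none}
After op 11 (modify d.txt): modified={a.txt, b.txt, d.txt} staged={none}
After op 12 (git commit): modified={a.txt, b.txt, d.txt} staged={none}
After op 13 (git add b.txt): modified={a.txt, d.txt} staged={b.txt}
After op 14 (modify c.txt): modified={a.txt, c.txt, d.txt} staged={b.txt}
After op 15 (git add d.txt): modified={a.txt, c.txt} staged={b.txt, d.txt}
After op 16 (modify a.txt): modified={a.txt, c.txt} staged={b.txt, d.txt}
After op 17 (modify b.txt): modified={a.txt, b.txt, c.txt} staged={b.txt, d.txt}
After op 18 (modify e.txt): modified={a.txt, b.txt, c.txt, e.txt} staged={b.txt, d.txt}
After op 19 (git reset b.txt): modified={a.txt, b.txt, c.txt, e.txt} staged={d.txt}
After op 20 (git reset d.txt): modified={a.txt, b.txt, c.txt, d.txt, e.txt} staged={none}
After op 21 (git commit): modified={a.txt, b.txt, c.txt, d.txt, e.txt} staged={none}
After op 22 (git reset b.txt): modified={a.txt, b.txt, c.txt, d.txt, e.txt} staged={none}
After op 23 (git add b.txt): modified={a.txt, c.txt, d.txt, e.txt} staged={b.txt}
After op 24 (modify b.txt): modified={a.txt, b.txt, c.txt, d.txt, e.txt} staged={b.txt}
Final staged set: {b.txt} -> count=1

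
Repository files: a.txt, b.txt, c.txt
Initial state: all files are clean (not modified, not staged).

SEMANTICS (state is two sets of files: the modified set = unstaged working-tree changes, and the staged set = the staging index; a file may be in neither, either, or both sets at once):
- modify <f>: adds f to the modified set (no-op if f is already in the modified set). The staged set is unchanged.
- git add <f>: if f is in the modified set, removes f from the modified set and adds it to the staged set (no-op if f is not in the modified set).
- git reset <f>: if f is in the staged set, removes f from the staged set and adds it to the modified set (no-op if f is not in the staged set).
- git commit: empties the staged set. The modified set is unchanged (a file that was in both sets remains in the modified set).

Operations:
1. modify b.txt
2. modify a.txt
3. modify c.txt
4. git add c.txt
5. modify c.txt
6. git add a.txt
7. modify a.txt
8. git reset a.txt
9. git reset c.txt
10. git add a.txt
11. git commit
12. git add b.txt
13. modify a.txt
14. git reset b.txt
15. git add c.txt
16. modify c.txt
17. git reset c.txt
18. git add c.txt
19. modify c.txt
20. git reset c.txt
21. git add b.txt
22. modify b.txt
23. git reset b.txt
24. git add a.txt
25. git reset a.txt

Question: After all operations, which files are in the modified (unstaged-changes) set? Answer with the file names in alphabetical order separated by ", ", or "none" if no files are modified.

After op 1 (modify b.txt): modified={b.txt} staged={none}
After op 2 (modify a.txt): modified={a.txt, b.txt} staged={none}
After op 3 (modify c.txt): modified={a.txt, b.txt, c.txt} staged={none}
After op 4 (git add c.txt): modified={a.txt, b.txt} staged={c.txt}
After op 5 (modify c.txt): modified={a.txt, b.txt, c.txt} staged={c.txt}
After op 6 (git add a.txt): modified={b.txt, c.txt} staged={a.txt, c.txt}
After op 7 (modify a.txt): modified={a.txt, b.txt, c.txt} staged={a.txt, c.txt}
After op 8 (git reset a.txt): modified={a.txt, b.txt, c.txt} staged={c.txt}
After op 9 (git reset c.txt): modified={a.txt, b.txt, c.txt} staged={none}
After op 10 (git add a.txt): modified={b.txt, c.txt} staged={a.txt}
After op 11 (git commit): modified={b.txt, c.txt} staged={none}
After op 12 (git add b.txt): modified={c.txt} staged={b.txt}
After op 13 (modify a.txt): modified={a.txt, c.txt} staged={b.txt}
After op 14 (git reset b.txt): modified={a.txt, b.txt, c.txt} staged={none}
After op 15 (git add c.txt): modified={a.txt, b.txt} staged={c.txt}
After op 16 (modify c.txt): modified={a.txt, b.txt, c.txt} staged={c.txt}
After op 17 (git reset c.txt): modified={a.txt, b.txt, c.txt} staged={none}
After op 18 (git add c.txt): modified={a.txt, b.txt} staged={c.txt}
After op 19 (modify c.txt): modified={a.txt, b.txt, c.txt} staged={c.txt}
After op 20 (git reset c.txt): modified={a.txt, b.txt, c.txt} staged={none}
After op 21 (git add b.txt): modified={a.txt, c.txt} staged={b.txt}
After op 22 (modify b.txt): modified={a.txt, b.txt, c.txt} staged={b.txt}
After op 23 (git reset b.txt): modified={a.txt, b.txt, c.txt} staged={none}
After op 24 (git add a.txt): modified={b.txt, c.txt} staged={a.txt}
After op 25 (git reset a.txt): modified={a.txt, b.txt, c.txt} staged={none}

Answer: a.txt, b.txt, c.txt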